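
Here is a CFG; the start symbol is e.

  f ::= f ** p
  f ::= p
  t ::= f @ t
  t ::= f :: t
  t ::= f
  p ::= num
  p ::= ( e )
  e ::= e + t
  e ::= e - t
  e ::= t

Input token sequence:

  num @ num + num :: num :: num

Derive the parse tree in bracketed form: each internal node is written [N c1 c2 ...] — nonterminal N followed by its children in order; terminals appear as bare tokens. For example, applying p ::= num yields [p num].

e
e + t
t + t
f @ t + t
p @ t + t
num @ t + t
num @ f + t
num @ p + t
num @ num + t
num @ num + f :: t
num @ num + p :: t
num @ num + num :: t
num @ num + num :: f :: t
num @ num + num :: p :: t
num @ num + num :: num :: t
num @ num + num :: num :: f
num @ num + num :: num :: p
num @ num + num :: num :: num

[e [e [t [f [p num]] @ [t [f [p num]]]]] + [t [f [p num]] :: [t [f [p num]] :: [t [f [p num]]]]]]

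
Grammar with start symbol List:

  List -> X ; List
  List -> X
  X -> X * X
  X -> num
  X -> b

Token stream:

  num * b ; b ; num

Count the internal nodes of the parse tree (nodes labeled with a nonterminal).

8

[List [X [X num] * [X b]] ; [List [X b] ; [List [X num]]]]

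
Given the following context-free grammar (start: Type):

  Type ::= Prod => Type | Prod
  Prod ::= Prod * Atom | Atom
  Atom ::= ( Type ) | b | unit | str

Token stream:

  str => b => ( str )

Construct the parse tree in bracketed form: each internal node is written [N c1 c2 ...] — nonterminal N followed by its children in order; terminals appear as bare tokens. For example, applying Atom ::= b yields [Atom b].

Type
Prod => Type
Atom => Type
str => Type
str => Prod => Type
str => Atom => Type
str => b => Type
str => b => Prod
str => b => Atom
str => b => ( Type )
str => b => ( Prod )
str => b => ( Atom )
str => b => ( str )

[Type [Prod [Atom str]] => [Type [Prod [Atom b]] => [Type [Prod [Atom ( [Type [Prod [Atom str]]] )]]]]]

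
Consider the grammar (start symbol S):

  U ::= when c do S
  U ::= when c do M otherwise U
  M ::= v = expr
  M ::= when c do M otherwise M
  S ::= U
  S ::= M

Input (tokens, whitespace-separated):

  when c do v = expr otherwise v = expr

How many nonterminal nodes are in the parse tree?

4

[S [M when c do [M v = expr] otherwise [M v = expr]]]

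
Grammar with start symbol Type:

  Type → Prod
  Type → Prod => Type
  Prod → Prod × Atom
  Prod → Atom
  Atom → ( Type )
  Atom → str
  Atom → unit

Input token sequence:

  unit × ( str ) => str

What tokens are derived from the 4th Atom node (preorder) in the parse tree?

str

[Type [Prod [Prod [Atom unit]] × [Atom ( [Type [Prod [Atom str]]] )]] => [Type [Prod [Atom str]]]]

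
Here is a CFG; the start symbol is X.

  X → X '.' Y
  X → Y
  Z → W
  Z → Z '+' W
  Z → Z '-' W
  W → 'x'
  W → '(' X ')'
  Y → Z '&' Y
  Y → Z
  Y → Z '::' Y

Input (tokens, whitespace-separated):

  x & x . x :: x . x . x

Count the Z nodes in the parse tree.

[X [X [X [X [Y [Z [W x]] & [Y [Z [W x]]]]] . [Y [Z [W x]] :: [Y [Z [W x]]]]] . [Y [Z [W x]]]] . [Y [Z [W x]]]]

6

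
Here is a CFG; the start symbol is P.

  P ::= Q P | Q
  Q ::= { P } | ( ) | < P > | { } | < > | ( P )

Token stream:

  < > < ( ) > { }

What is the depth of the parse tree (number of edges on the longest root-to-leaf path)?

[P [Q < >] [P [Q < [P [Q ( )]] >] [P [Q { }]]]]

5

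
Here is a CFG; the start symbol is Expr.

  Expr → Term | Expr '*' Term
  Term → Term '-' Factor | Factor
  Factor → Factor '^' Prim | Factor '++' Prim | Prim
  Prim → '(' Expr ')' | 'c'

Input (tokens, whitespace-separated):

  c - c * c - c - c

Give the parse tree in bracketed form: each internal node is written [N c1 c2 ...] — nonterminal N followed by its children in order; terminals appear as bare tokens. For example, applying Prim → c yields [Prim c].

Expr
Expr * Term
Term * Term
Term - Factor * Term
Factor - Factor * Term
Prim - Factor * Term
c - Factor * Term
c - Prim * Term
c - c * Term
c - c * Term - Factor
c - c * Term - Factor - Factor
c - c * Factor - Factor - Factor
c - c * Prim - Factor - Factor
c - c * c - Factor - Factor
c - c * c - Prim - Factor
c - c * c - c - Factor
c - c * c - c - Prim
c - c * c - c - c

[Expr [Expr [Term [Term [Factor [Prim c]]] - [Factor [Prim c]]]] * [Term [Term [Term [Factor [Prim c]]] - [Factor [Prim c]]] - [Factor [Prim c]]]]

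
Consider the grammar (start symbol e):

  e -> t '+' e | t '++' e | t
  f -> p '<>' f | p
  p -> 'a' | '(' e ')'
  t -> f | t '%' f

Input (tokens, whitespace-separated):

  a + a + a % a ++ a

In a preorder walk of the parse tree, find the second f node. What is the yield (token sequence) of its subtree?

[e [t [f [p a]]] + [e [t [f [p a]]] + [e [t [t [f [p a]]] % [f [p a]]] ++ [e [t [f [p a]]]]]]]

a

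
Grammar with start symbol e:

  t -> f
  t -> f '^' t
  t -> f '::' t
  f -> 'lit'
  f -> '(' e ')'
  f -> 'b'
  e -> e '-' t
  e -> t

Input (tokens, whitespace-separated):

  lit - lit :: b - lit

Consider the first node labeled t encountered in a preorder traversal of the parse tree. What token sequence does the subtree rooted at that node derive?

lit

[e [e [e [t [f lit]]] - [t [f lit] :: [t [f b]]]] - [t [f lit]]]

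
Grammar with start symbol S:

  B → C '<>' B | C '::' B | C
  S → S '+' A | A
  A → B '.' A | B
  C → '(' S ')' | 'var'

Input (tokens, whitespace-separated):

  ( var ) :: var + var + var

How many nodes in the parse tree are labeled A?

4

[S [S [S [A [B [C ( [S [A [B [C var]]]] )] :: [B [C var]]]]] + [A [B [C var]]]] + [A [B [C var]]]]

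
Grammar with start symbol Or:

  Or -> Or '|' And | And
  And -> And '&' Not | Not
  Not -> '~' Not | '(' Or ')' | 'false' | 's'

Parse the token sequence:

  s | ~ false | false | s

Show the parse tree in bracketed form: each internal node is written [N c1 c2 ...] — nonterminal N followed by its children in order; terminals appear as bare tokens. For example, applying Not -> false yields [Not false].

[Or [Or [Or [Or [And [Not s]]] | [And [Not ~ [Not false]]]] | [And [Not false]]] | [And [Not s]]]

Or
Or | And
Or | And | And
Or | And | And | And
And | And | And | And
Not | And | And | And
s | And | And | And
s | Not | And | And
s | ~ Not | And | And
s | ~ false | And | And
s | ~ false | Not | And
s | ~ false | false | And
s | ~ false | false | Not
s | ~ false | false | s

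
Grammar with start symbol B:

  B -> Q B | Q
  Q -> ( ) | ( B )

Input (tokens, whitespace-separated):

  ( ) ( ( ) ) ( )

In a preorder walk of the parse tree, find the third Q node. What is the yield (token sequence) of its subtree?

[B [Q ( )] [B [Q ( [B [Q ( )]] )] [B [Q ( )]]]]

( )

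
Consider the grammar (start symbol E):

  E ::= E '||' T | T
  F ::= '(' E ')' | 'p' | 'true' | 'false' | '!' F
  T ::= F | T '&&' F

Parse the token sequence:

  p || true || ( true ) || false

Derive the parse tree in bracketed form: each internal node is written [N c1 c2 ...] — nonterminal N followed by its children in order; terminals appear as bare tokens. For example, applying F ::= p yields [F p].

[E [E [E [E [T [F p]]] || [T [F true]]] || [T [F ( [E [T [F true]]] )]]] || [T [F false]]]

E
E || T
E || T || T
E || T || T || T
T || T || T || T
F || T || T || T
p || T || T || T
p || F || T || T
p || true || T || T
p || true || F || T
p || true || ( E ) || T
p || true || ( T ) || T
p || true || ( F ) || T
p || true || ( true ) || T
p || true || ( true ) || F
p || true || ( true ) || false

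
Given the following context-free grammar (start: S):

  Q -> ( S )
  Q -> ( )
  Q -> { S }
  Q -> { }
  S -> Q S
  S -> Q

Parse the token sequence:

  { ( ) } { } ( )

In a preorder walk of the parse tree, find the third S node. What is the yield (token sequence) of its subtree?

{ } ( )

[S [Q { [S [Q ( )]] }] [S [Q { }] [S [Q ( )]]]]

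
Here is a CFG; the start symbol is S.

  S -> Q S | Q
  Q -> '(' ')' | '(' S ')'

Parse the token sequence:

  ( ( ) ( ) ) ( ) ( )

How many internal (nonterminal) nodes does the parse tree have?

[S [Q ( [S [Q ( )] [S [Q ( )]]] )] [S [Q ( )] [S [Q ( )]]]]

10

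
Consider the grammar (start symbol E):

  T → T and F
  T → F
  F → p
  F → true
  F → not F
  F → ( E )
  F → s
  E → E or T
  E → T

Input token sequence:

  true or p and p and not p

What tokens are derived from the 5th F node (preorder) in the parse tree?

[E [E [T [F true]]] or [T [T [T [F p]] and [F p]] and [F not [F p]]]]

p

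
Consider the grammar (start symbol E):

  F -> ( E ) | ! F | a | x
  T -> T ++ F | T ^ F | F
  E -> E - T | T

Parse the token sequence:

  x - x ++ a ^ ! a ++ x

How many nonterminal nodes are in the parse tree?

13

[E [E [T [F x]]] - [T [T [T [T [F x]] ++ [F a]] ^ [F ! [F a]]] ++ [F x]]]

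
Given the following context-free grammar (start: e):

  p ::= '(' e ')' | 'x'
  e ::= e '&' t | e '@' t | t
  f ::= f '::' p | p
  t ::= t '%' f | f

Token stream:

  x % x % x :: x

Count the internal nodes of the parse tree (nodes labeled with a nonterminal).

[e [t [t [t [f [p x]]] % [f [p x]]] % [f [f [p x]] :: [p x]]]]

12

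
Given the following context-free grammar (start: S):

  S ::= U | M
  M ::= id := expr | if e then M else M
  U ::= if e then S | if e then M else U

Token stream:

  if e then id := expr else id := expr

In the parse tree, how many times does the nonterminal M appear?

[S [M if e then [M id := expr] else [M id := expr]]]

3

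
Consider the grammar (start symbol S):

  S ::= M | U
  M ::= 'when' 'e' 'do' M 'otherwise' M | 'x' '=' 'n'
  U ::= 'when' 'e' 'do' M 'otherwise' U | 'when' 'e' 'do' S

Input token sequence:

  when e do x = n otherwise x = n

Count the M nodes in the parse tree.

3

[S [M when e do [M x = n] otherwise [M x = n]]]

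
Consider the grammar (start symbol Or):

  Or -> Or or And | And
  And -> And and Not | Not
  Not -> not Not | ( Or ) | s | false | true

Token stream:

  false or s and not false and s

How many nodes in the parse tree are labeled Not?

[Or [Or [And [Not false]]] or [And [And [And [Not s]] and [Not not [Not false]]] and [Not s]]]

5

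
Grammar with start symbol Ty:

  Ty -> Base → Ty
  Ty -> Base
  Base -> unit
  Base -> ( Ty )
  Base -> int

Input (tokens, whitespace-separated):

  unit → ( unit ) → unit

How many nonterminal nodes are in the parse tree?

[Ty [Base unit] → [Ty [Base ( [Ty [Base unit]] )] → [Ty [Base unit]]]]

8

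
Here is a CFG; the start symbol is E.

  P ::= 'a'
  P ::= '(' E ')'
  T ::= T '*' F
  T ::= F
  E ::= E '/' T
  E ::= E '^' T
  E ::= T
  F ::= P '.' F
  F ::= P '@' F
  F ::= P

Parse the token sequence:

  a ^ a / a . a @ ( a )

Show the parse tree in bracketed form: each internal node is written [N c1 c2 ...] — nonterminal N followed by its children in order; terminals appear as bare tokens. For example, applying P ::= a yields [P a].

E
E / T
E ^ T / T
T ^ T / T
F ^ T / T
P ^ T / T
a ^ T / T
a ^ F / T
a ^ P / T
a ^ a / T
a ^ a / F
a ^ a / P . F
a ^ a / a . F
a ^ a / a . P @ F
a ^ a / a . a @ F
a ^ a / a . a @ P
a ^ a / a . a @ ( E )
a ^ a / a . a @ ( T )
a ^ a / a . a @ ( F )
a ^ a / a . a @ ( P )
a ^ a / a . a @ ( a )

[E [E [E [T [F [P a]]]] ^ [T [F [P a]]]] / [T [F [P a] . [F [P a] @ [F [P ( [E [T [F [P a]]]] )]]]]]]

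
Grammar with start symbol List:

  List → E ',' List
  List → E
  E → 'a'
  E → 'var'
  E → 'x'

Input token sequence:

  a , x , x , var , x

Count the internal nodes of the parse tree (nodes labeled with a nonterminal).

[List [E a] , [List [E x] , [List [E x] , [List [E var] , [List [E x]]]]]]

10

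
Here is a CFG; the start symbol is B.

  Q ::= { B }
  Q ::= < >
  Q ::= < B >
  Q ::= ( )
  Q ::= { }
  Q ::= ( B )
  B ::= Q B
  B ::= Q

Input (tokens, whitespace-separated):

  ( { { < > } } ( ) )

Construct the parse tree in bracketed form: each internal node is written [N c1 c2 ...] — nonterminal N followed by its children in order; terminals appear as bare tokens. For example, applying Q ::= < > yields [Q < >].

B
Q
( B )
( Q B )
( { B } B )
( { Q } B )
( { { B } } B )
( { { Q } } B )
( { { < > } } B )
( { { < > } } Q )
( { { < > } } ( ) )

[B [Q ( [B [Q { [B [Q { [B [Q < >]] }]] }] [B [Q ( )]]] )]]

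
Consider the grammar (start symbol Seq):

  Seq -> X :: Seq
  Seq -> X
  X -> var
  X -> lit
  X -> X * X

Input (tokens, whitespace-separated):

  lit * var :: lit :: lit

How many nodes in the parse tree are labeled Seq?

[Seq [X [X lit] * [X var]] :: [Seq [X lit] :: [Seq [X lit]]]]

3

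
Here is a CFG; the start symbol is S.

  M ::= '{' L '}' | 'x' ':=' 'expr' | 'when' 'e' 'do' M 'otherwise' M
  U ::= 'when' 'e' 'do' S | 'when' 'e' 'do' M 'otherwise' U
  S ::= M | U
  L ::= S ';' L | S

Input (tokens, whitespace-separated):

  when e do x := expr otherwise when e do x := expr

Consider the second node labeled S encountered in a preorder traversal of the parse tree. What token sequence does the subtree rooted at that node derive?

[S [U when e do [M x := expr] otherwise [U when e do [S [M x := expr]]]]]

x := expr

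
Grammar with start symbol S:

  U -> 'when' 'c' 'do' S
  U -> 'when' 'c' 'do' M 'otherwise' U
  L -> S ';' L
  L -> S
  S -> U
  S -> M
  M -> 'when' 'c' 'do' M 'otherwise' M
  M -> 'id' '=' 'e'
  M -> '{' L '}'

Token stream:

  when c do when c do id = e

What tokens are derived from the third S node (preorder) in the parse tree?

id = e

[S [U when c do [S [U when c do [S [M id = e]]]]]]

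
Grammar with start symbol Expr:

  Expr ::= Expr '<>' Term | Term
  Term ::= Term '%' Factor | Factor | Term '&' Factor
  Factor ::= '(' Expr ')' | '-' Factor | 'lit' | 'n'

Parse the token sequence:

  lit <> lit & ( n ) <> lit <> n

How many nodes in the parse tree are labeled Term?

[Expr [Expr [Expr [Expr [Term [Factor lit]]] <> [Term [Term [Factor lit]] & [Factor ( [Expr [Term [Factor n]]] )]]] <> [Term [Factor lit]]] <> [Term [Factor n]]]

6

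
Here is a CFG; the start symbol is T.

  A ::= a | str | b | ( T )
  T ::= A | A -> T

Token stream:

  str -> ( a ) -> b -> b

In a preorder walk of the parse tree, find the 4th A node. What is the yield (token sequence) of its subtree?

[T [A str] -> [T [A ( [T [A a]] )] -> [T [A b] -> [T [A b]]]]]

b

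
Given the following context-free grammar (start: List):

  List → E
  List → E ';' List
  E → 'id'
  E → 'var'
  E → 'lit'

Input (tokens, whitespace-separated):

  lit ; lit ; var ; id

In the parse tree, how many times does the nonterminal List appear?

4

[List [E lit] ; [List [E lit] ; [List [E var] ; [List [E id]]]]]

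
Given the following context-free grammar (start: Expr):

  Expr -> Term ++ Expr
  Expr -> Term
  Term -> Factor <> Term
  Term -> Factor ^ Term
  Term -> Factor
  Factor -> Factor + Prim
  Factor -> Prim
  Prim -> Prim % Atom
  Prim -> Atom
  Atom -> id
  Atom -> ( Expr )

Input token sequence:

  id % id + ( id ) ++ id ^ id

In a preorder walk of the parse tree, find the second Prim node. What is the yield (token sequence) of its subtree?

[Expr [Term [Factor [Factor [Prim [Prim [Atom id]] % [Atom id]]] + [Prim [Atom ( [Expr [Term [Factor [Prim [Atom id]]]]] )]]]] ++ [Expr [Term [Factor [Prim [Atom id]]] ^ [Term [Factor [Prim [Atom id]]]]]]]

id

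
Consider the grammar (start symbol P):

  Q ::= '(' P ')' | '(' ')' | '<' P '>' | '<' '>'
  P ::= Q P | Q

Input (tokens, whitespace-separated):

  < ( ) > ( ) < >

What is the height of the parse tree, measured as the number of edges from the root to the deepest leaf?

4

[P [Q < [P [Q ( )]] >] [P [Q ( )] [P [Q < >]]]]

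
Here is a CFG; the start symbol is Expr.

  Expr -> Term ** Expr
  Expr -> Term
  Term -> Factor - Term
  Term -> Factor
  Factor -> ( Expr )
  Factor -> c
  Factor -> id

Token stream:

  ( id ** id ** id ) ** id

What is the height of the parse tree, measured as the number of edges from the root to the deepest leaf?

[Expr [Term [Factor ( [Expr [Term [Factor id]] ** [Expr [Term [Factor id]] ** [Expr [Term [Factor id]]]]] )]] ** [Expr [Term [Factor id]]]]

8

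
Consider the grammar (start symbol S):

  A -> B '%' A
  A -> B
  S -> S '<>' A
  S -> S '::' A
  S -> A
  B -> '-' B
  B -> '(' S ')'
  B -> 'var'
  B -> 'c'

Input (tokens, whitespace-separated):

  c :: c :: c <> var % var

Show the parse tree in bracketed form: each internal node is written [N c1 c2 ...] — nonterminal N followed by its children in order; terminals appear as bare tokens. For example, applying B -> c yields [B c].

S
S <> A
S :: A <> A
S :: A :: A <> A
A :: A :: A <> A
B :: A :: A <> A
c :: A :: A <> A
c :: B :: A <> A
c :: c :: A <> A
c :: c :: B <> A
c :: c :: c <> A
c :: c :: c <> B % A
c :: c :: c <> var % A
c :: c :: c <> var % B
c :: c :: c <> var % var

[S [S [S [S [A [B c]]] :: [A [B c]]] :: [A [B c]]] <> [A [B var] % [A [B var]]]]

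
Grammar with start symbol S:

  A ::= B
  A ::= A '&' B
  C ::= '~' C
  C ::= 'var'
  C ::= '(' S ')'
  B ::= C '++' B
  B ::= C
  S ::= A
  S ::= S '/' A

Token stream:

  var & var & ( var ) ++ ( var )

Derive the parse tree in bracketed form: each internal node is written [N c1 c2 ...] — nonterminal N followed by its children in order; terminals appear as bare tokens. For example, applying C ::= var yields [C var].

S
A
A & B
A & B & B
B & B & B
C & B & B
var & B & B
var & C & B
var & var & B
var & var & C ++ B
var & var & ( S ) ++ B
var & var & ( A ) ++ B
var & var & ( B ) ++ B
var & var & ( C ) ++ B
var & var & ( var ) ++ B
var & var & ( var ) ++ C
var & var & ( var ) ++ ( S )
var & var & ( var ) ++ ( A )
var & var & ( var ) ++ ( B )
var & var & ( var ) ++ ( C )
var & var & ( var ) ++ ( var )

[S [A [A [A [B [C var]]] & [B [C var]]] & [B [C ( [S [A [B [C var]]]] )] ++ [B [C ( [S [A [B [C var]]]] )]]]]]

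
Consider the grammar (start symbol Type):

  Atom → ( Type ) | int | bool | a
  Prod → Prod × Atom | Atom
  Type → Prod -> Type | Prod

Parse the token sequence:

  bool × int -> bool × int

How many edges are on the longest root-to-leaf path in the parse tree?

5

[Type [Prod [Prod [Atom bool]] × [Atom int]] -> [Type [Prod [Prod [Atom bool]] × [Atom int]]]]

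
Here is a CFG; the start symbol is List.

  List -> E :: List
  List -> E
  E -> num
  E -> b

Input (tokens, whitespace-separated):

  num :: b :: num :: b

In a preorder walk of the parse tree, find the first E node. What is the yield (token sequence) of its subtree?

[List [E num] :: [List [E b] :: [List [E num] :: [List [E b]]]]]

num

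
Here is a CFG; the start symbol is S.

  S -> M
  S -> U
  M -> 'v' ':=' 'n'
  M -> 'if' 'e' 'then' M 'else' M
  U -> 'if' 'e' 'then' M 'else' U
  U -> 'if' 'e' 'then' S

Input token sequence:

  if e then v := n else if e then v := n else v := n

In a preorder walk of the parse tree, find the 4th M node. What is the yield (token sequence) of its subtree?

[S [M if e then [M v := n] else [M if e then [M v := n] else [M v := n]]]]

v := n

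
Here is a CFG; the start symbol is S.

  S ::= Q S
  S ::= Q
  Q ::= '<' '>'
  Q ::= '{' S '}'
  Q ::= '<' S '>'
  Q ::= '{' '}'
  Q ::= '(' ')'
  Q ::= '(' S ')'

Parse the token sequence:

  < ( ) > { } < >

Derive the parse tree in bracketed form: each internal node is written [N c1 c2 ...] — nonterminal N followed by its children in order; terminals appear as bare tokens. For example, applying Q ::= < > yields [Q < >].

S
Q S
< S > S
< Q > S
< ( ) > S
< ( ) > Q S
< ( ) > { } S
< ( ) > { } Q
< ( ) > { } < >

[S [Q < [S [Q ( )]] >] [S [Q { }] [S [Q < >]]]]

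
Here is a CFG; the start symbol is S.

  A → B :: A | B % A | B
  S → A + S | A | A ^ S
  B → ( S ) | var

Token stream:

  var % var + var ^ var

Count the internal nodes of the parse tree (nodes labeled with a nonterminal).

11

[S [A [B var] % [A [B var]]] + [S [A [B var]] ^ [S [A [B var]]]]]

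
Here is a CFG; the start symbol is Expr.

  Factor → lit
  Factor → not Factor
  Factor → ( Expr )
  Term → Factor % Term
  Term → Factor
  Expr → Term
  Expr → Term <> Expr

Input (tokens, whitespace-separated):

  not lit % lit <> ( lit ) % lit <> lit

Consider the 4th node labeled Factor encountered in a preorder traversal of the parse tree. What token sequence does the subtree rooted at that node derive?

( lit )

[Expr [Term [Factor not [Factor lit]] % [Term [Factor lit]]] <> [Expr [Term [Factor ( [Expr [Term [Factor lit]]] )] % [Term [Factor lit]]] <> [Expr [Term [Factor lit]]]]]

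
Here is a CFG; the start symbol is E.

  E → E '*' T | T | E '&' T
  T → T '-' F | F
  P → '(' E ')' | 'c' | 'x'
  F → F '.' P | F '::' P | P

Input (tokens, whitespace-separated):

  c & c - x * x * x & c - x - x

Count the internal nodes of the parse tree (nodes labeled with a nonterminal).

[E [E [E [E [E [T [F [P c]]]] & [T [T [F [P c]]] - [F [P x]]]] * [T [F [P x]]]] * [T [F [P x]]]] & [T [T [T [F [P c]]] - [F [P x]]] - [F [P x]]]]

29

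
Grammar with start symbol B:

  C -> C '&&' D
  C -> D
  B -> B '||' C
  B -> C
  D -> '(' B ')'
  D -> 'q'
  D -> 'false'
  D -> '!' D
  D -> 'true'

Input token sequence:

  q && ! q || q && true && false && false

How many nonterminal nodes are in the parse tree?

[B [B [C [C [D q]] && [D ! [D q]]]] || [C [C [C [C [D q]] && [D true]] && [D false]] && [D false]]]

15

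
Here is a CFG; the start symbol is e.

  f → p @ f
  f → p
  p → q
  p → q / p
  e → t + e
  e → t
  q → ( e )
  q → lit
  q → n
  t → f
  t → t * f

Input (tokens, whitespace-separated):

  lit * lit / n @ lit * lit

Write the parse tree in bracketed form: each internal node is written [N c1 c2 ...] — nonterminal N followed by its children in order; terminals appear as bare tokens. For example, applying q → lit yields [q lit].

e
t
t * f
t * f * f
f * f * f
p * f * f
q * f * f
lit * f * f
lit * p @ f * f
lit * q / p @ f * f
lit * lit / p @ f * f
lit * lit / q @ f * f
lit * lit / n @ f * f
lit * lit / n @ p * f
lit * lit / n @ q * f
lit * lit / n @ lit * f
lit * lit / n @ lit * p
lit * lit / n @ lit * q
lit * lit / n @ lit * lit

[e [t [t [t [f [p [q lit]]]] * [f [p [q lit] / [p [q n]]] @ [f [p [q lit]]]]] * [f [p [q lit]]]]]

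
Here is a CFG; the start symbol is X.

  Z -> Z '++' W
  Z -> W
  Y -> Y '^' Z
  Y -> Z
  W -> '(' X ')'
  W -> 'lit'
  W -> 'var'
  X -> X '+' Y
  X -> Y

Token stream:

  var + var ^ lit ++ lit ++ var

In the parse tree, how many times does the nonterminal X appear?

[X [X [Y [Z [W var]]]] + [Y [Y [Z [W var]]] ^ [Z [Z [Z [W lit]] ++ [W lit]] ++ [W var]]]]

2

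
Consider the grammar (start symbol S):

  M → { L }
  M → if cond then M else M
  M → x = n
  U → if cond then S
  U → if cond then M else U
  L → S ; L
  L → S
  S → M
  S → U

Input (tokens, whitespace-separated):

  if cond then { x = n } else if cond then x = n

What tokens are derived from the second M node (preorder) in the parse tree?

[S [U if cond then [M { [L [S [M x = n]]] }] else [U if cond then [S [M x = n]]]]]

x = n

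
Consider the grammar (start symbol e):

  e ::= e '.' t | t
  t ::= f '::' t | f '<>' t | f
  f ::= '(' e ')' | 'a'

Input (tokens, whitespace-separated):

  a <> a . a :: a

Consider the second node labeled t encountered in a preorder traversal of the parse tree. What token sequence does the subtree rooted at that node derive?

a

[e [e [t [f a] <> [t [f a]]]] . [t [f a] :: [t [f a]]]]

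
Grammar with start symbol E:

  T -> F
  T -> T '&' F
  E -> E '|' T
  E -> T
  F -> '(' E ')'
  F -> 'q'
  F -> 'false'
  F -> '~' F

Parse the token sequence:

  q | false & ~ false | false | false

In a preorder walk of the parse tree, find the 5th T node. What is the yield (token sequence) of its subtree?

[E [E [E [E [T [F q]]] | [T [T [F false]] & [F ~ [F false]]]] | [T [F false]]] | [T [F false]]]

false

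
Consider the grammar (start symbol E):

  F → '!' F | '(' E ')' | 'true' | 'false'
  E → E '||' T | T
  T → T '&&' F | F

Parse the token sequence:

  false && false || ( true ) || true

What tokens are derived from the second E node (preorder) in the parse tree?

false && false || ( true )

[E [E [E [T [T [F false]] && [F false]]] || [T [F ( [E [T [F true]]] )]]] || [T [F true]]]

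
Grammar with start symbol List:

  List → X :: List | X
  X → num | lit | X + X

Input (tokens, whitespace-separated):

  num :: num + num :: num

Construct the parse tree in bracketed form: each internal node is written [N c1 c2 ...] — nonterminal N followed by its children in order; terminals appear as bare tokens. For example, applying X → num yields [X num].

List
X :: List
num :: List
num :: X :: List
num :: X + X :: List
num :: num + X :: List
num :: num + num :: List
num :: num + num :: X
num :: num + num :: num

[List [X num] :: [List [X [X num] + [X num]] :: [List [X num]]]]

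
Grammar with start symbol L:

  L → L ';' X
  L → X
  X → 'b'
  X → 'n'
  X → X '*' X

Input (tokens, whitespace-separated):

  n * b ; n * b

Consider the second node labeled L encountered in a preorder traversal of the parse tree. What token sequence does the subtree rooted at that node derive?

[L [L [X [X n] * [X b]]] ; [X [X n] * [X b]]]

n * b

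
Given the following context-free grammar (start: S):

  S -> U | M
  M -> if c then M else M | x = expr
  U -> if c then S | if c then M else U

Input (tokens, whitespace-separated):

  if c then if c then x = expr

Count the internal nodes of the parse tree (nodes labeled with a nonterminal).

6

[S [U if c then [S [U if c then [S [M x = expr]]]]]]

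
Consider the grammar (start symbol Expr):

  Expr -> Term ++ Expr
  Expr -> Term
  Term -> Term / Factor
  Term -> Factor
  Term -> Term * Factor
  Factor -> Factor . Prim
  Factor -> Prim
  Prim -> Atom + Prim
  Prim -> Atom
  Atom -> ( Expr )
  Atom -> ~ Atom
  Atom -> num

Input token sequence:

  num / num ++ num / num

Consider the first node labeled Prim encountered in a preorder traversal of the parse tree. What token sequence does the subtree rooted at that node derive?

num

[Expr [Term [Term [Factor [Prim [Atom num]]]] / [Factor [Prim [Atom num]]]] ++ [Expr [Term [Term [Factor [Prim [Atom num]]]] / [Factor [Prim [Atom num]]]]]]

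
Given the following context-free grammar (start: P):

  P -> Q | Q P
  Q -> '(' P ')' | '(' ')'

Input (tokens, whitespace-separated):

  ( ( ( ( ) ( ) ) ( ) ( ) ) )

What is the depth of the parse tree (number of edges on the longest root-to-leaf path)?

9

[P [Q ( [P [Q ( [P [Q ( [P [Q ( )] [P [Q ( )]]] )] [P [Q ( )] [P [Q ( )]]]] )]] )]]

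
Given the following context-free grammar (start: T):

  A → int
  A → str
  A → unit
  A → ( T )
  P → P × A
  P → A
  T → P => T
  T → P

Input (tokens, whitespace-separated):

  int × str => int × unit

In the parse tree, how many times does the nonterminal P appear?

4

[T [P [P [A int]] × [A str]] => [T [P [P [A int]] × [A unit]]]]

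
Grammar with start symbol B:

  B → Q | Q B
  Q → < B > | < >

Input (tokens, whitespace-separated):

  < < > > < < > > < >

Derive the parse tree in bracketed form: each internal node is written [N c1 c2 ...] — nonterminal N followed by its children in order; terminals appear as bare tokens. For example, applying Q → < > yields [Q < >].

B
Q B
< B > B
< Q > B
< < > > B
< < > > Q B
< < > > < B > B
< < > > < Q > B
< < > > < < > > B
< < > > < < > > Q
< < > > < < > > < >

[B [Q < [B [Q < >]] >] [B [Q < [B [Q < >]] >] [B [Q < >]]]]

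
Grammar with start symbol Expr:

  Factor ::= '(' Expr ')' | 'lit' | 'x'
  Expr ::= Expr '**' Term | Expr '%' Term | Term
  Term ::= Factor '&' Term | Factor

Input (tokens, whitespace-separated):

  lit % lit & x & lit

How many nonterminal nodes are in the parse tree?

[Expr [Expr [Term [Factor lit]]] % [Term [Factor lit] & [Term [Factor x] & [Term [Factor lit]]]]]

10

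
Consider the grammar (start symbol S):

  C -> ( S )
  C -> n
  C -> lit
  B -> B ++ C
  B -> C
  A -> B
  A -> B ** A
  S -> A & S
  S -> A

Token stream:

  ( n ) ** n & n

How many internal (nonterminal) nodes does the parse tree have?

[S [A [B [C ( [S [A [B [C n]]]] )]] ** [A [B [C n]]]] & [S [A [B [C n]]]]]

15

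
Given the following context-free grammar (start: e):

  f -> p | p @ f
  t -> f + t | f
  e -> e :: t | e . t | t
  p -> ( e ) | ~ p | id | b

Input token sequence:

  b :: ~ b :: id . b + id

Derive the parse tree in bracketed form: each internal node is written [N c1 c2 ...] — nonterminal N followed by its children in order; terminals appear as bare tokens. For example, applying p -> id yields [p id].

e
e . t
e :: t . t
e :: t :: t . t
t :: t :: t . t
f :: t :: t . t
p :: t :: t . t
b :: t :: t . t
b :: f :: t . t
b :: p :: t . t
b :: ~ p :: t . t
b :: ~ b :: t . t
b :: ~ b :: f . t
b :: ~ b :: p . t
b :: ~ b :: id . t
b :: ~ b :: id . f + t
b :: ~ b :: id . p + t
b :: ~ b :: id . b + t
b :: ~ b :: id . b + f
b :: ~ b :: id . b + p
b :: ~ b :: id . b + id

[e [e [e [e [t [f [p b]]]] :: [t [f [p ~ [p b]]]]] :: [t [f [p id]]]] . [t [f [p b]] + [t [f [p id]]]]]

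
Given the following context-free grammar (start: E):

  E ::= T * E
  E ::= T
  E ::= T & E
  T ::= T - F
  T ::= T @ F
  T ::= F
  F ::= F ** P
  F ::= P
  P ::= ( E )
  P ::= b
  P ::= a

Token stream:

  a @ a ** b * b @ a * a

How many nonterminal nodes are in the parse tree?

[E [T [T [F [P a]]] @ [F [F [P a]] ** [P b]]] * [E [T [T [F [P b]]] @ [F [P a]]] * [E [T [F [P a]]]]]]

20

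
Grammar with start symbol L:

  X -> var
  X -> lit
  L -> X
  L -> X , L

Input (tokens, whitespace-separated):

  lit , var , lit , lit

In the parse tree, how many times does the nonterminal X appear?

[L [X lit] , [L [X var] , [L [X lit] , [L [X lit]]]]]

4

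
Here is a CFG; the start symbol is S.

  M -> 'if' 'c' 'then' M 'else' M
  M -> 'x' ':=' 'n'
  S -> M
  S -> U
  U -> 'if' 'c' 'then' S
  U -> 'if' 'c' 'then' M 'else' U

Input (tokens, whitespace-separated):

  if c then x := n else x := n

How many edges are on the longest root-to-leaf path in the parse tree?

[S [M if c then [M x := n] else [M x := n]]]

3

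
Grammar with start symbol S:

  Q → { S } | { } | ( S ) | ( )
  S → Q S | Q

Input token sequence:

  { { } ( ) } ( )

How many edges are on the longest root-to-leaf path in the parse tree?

[S [Q { [S [Q { }] [S [Q ( )]]] }] [S [Q ( )]]]

5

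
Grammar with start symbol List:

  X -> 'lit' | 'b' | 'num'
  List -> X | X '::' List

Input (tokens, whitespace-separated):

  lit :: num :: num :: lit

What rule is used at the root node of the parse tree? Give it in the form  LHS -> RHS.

List -> X '::' List

[List [X lit] :: [List [X num] :: [List [X num] :: [List [X lit]]]]]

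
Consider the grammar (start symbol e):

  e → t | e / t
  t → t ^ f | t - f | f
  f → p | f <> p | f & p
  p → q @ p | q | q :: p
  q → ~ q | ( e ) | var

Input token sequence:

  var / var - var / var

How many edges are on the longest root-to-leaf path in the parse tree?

[e [e [e [t [f [p [q var]]]]] / [t [t [f [p [q var]]]] - [f [p [q var]]]]] / [t [f [p [q var]]]]]

7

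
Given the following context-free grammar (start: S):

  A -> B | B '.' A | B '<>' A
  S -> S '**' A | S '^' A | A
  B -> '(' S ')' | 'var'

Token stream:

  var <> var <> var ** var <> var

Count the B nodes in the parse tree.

[S [S [A [B var] <> [A [B var] <> [A [B var]]]]] ** [A [B var] <> [A [B var]]]]

5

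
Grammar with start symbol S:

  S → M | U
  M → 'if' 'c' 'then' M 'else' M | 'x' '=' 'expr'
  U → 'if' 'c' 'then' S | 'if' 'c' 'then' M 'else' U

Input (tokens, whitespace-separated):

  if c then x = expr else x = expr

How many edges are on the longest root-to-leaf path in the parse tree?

[S [M if c then [M x = expr] else [M x = expr]]]

3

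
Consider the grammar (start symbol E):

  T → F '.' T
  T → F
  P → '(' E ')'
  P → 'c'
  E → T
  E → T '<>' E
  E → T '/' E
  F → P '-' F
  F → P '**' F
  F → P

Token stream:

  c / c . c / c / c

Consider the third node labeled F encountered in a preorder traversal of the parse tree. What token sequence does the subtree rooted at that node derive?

[E [T [F [P c]]] / [E [T [F [P c]] . [T [F [P c]]]] / [E [T [F [P c]]] / [E [T [F [P c]]]]]]]

c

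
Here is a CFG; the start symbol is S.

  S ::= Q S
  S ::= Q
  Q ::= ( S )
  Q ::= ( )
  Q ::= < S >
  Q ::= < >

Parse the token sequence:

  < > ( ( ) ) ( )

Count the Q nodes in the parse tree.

[S [Q < >] [S [Q ( [S [Q ( )]] )] [S [Q ( )]]]]

4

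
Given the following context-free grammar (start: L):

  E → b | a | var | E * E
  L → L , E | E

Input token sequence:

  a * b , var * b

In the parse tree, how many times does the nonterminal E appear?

[L [L [E [E a] * [E b]]] , [E [E var] * [E b]]]

6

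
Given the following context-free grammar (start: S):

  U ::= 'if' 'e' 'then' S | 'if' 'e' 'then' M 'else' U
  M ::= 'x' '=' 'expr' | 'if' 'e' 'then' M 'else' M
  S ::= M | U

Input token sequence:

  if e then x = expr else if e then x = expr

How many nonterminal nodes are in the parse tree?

[S [U if e then [M x = expr] else [U if e then [S [M x = expr]]]]]

6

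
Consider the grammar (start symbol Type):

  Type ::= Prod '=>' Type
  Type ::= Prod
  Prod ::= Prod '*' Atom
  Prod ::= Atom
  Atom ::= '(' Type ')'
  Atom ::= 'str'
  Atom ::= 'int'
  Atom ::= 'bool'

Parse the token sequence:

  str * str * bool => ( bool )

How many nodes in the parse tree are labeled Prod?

[Type [Prod [Prod [Prod [Atom str]] * [Atom str]] * [Atom bool]] => [Type [Prod [Atom ( [Type [Prod [Atom bool]]] )]]]]

5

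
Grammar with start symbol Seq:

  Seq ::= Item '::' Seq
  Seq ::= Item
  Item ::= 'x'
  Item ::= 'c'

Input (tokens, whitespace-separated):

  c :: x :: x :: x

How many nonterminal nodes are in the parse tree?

[Seq [Item c] :: [Seq [Item x] :: [Seq [Item x] :: [Seq [Item x]]]]]

8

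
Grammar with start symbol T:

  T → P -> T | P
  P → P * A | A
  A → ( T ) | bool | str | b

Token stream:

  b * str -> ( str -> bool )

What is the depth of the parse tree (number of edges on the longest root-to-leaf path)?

[T [P [P [A b]] * [A str]] -> [T [P [A ( [T [P [A str]] -> [T [P [A bool]]]] )]]]]

8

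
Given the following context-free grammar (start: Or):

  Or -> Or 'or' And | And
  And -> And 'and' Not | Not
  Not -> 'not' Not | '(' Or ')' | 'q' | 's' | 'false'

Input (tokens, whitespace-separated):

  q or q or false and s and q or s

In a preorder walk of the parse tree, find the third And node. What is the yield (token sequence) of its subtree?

[Or [Or [Or [Or [And [Not q]]] or [And [Not q]]] or [And [And [And [Not false]] and [Not s]] and [Not q]]] or [And [Not s]]]

false and s and q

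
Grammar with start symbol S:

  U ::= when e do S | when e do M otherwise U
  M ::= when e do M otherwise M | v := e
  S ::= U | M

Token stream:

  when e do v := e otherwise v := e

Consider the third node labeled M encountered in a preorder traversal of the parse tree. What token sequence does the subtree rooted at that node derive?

[S [M when e do [M v := e] otherwise [M v := e]]]

v := e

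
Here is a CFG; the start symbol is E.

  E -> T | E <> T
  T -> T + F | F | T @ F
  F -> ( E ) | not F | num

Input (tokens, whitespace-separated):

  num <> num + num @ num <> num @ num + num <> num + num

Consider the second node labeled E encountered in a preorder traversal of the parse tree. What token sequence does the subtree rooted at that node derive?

num <> num + num @ num <> num @ num + num

[E [E [E [E [T [F num]]] <> [T [T [T [F num]] + [F num]] @ [F num]]] <> [T [T [T [F num]] @ [F num]] + [F num]]] <> [T [T [F num]] + [F num]]]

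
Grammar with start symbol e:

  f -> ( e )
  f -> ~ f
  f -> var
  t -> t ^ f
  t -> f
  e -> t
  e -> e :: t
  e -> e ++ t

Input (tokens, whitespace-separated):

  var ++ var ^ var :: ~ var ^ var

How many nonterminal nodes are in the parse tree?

[e [e [e [t [f var]]] ++ [t [t [f var]] ^ [f var]]] :: [t [t [f ~ [f var]]] ^ [f var]]]

14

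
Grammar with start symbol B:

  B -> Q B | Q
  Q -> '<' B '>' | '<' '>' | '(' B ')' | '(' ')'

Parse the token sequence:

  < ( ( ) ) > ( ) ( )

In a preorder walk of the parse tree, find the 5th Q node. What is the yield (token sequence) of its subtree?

[B [Q < [B [Q ( [B [Q ( )]] )]] >] [B [Q ( )] [B [Q ( )]]]]

( )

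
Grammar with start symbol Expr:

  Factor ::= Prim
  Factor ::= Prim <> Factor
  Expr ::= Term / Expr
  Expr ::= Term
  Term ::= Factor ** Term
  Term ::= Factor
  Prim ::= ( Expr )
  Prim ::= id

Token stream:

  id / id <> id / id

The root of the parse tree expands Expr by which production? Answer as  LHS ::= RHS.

[Expr [Term [Factor [Prim id]]] / [Expr [Term [Factor [Prim id] <> [Factor [Prim id]]]] / [Expr [Term [Factor [Prim id]]]]]]

Expr ::= Term / Expr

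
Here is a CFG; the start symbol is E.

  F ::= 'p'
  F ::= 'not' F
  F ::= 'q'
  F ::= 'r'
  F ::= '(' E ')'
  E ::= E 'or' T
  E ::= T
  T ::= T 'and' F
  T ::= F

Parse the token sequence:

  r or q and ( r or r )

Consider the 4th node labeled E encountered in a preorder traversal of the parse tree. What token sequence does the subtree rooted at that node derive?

[E [E [T [F r]]] or [T [T [F q]] and [F ( [E [E [T [F r]]] or [T [F r]]] )]]]

r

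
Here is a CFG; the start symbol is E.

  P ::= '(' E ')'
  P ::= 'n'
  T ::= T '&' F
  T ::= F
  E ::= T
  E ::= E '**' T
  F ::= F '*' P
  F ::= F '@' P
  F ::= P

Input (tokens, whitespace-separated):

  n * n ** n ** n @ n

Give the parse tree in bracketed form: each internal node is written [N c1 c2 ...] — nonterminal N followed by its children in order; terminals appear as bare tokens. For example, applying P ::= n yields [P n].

[E [E [E [T [F [F [P n]] * [P n]]]] ** [T [F [P n]]]] ** [T [F [F [P n]] @ [P n]]]]

E
E ** T
E ** T ** T
T ** T ** T
F ** T ** T
F * P ** T ** T
P * P ** T ** T
n * P ** T ** T
n * n ** T ** T
n * n ** F ** T
n * n ** P ** T
n * n ** n ** T
n * n ** n ** F
n * n ** n ** F @ P
n * n ** n ** P @ P
n * n ** n ** n @ P
n * n ** n ** n @ n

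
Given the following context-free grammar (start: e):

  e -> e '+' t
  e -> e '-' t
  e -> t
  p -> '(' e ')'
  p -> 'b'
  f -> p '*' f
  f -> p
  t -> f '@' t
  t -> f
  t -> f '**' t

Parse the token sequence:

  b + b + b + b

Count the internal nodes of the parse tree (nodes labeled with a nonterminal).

16

[e [e [e [e [t [f [p b]]]] + [t [f [p b]]]] + [t [f [p b]]]] + [t [f [p b]]]]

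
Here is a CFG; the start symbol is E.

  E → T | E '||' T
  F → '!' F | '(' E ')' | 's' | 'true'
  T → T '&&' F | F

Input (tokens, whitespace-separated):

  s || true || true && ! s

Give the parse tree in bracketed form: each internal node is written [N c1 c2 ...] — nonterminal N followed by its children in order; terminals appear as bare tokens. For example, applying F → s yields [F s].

E
E || T
E || T || T
T || T || T
F || T || T
s || T || T
s || F || T
s || true || T
s || true || T && F
s || true || F && F
s || true || true && F
s || true || true && ! F
s || true || true && ! s

[E [E [E [T [F s]]] || [T [F true]]] || [T [T [F true]] && [F ! [F s]]]]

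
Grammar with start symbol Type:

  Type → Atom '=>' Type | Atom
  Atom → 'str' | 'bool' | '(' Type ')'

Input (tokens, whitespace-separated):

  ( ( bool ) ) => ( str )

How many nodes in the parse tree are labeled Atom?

[Type [Atom ( [Type [Atom ( [Type [Atom bool]] )]] )] => [Type [Atom ( [Type [Atom str]] )]]]

5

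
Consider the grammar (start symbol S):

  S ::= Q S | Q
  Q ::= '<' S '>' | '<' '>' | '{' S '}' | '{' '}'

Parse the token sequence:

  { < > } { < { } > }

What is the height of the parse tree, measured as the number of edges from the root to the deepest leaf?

[S [Q { [S [Q < >]] }] [S [Q { [S [Q < [S [Q { }]] >]] }]]]

7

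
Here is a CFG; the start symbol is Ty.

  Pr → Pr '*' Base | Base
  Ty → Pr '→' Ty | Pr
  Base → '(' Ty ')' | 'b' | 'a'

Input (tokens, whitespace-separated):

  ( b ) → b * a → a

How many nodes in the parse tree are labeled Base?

5

[Ty [Pr [Base ( [Ty [Pr [Base b]]] )]] → [Ty [Pr [Pr [Base b]] * [Base a]] → [Ty [Pr [Base a]]]]]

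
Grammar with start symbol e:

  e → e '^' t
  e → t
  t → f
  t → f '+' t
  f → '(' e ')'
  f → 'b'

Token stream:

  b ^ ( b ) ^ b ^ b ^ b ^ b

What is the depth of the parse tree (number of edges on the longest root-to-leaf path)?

10

[e [e [e [e [e [e [t [f b]]] ^ [t [f ( [e [t [f b]]] )]]] ^ [t [f b]]] ^ [t [f b]]] ^ [t [f b]]] ^ [t [f b]]]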